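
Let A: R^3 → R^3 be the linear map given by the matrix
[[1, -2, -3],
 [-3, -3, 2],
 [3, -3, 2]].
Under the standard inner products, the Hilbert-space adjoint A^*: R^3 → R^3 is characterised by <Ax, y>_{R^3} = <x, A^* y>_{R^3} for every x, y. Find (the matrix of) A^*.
A^* = A^T =
[[1, -3, 3],
 [-2, -3, -3],
 [-3, 2, 2]]

For real matrices with standard dot products, the defining identity <Ax, y> = <x, A^* y> gives (Ax)^T y = x^T (A^*) y, i.e. x^T A^T y = x^T (A^*) y. Since this holds for all x, y, we must have A^* = A^T. Therefore
A^* =
[[1, -3, 3],
 [-2, -3, -3],
 [-3, 2, 2]].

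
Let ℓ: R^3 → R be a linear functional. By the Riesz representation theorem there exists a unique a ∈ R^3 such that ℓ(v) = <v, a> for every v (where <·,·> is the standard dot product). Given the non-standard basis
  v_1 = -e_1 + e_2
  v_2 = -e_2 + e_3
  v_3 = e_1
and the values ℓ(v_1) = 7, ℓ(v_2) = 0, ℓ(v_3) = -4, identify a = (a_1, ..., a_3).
a = (-4, 3, 3)

Write a = (a_1, ..., a_3) in the standard basis. For each basis vector v_i, ℓ(v_i) = <v_i, a> is a linear equation in the a_j's. Collect the n equations into a matrix system V a = ℓ, where row i of V is v_i (expressed in the standard basis). Since V is invertible (lower-triangular with 1s on the diagonal, up to permutation), solve by back-substitution:
  V =
[[-1, 1, 0],
 [0, -1, 1],
 [1, 0, 0]]
  V a = (7, 0, -4)
Solving gives a = (-4, 3, 3).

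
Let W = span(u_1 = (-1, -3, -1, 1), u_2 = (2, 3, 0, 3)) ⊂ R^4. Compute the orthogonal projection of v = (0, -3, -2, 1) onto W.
proj_W(v) = (-21/25, -72/25, -27/25, 36/25)

Set up U = [u_1 | ... | u_2] ∈ R^(4×2). The projector onto W = col(U) is P = U (U^T U)^(-1) U^T.
Compute U^T U =
  [12, -8]
  [-8, 22],
and U^T v = (12, -6).
Solve U^T U · c = U^T v for the coefficients: c = (27/25, 3/25). The projection is proj_W(v) = U c.
Check: (v - proj_W(v)) · u_1 = 0  (should be 0).
Check: (v - proj_W(v)) · u_2 = 0  (should be 0).
Result: proj_W(v) = (-21/25, -72/25, -27/25, 36/25).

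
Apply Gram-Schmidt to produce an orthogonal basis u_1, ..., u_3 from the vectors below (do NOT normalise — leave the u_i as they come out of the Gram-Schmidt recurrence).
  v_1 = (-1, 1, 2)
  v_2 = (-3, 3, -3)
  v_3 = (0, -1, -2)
Orthogonal basis:
  u_1 = (-1, 1, 2)
  u_2 = (-3, 3, -3)
  u_3 = (-1/2, -1/2, 0)

Apply the Gram-Schmidt recurrence
  u_1 = v_1
  u_i = v_i − Σ_{j<i} ((v_i · u_j) / (u_j · u_j)) · u_j.

Step by step this gives:
  u_1 = (-1, 1, 2)
  u_2 = (-3, 3, -3)
  u_3 = (-1/2, -1/2, 0)

Orthogonality check:
  u_2 · u_1 = 0 (should be 0)
  u_3 · u_1 = 0 (should be 0)
  u_3 · u_2 = 0 (should be 0)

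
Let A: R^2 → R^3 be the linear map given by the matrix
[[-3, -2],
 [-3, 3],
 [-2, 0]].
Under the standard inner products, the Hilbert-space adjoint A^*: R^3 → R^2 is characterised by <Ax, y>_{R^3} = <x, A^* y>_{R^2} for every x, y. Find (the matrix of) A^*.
A^* = A^T =
[[-3, -3, -2],
 [-2, 3, 0]]

For real matrices with standard dot products, the defining identity <Ax, y> = <x, A^* y> gives (Ax)^T y = x^T (A^*) y, i.e. x^T A^T y = x^T (A^*) y. Since this holds for all x, y, we must have A^* = A^T. Therefore
A^* =
[[-3, -3, -2],
 [-2, 3, 0]].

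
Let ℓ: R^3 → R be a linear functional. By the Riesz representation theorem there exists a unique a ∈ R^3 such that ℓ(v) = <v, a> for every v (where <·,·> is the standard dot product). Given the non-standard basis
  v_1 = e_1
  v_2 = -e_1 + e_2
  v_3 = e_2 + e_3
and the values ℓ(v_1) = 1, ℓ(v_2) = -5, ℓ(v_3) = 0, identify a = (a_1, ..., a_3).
a = (1, -4, 4)

Write a = (a_1, ..., a_3) in the standard basis. For each basis vector v_i, ℓ(v_i) = <v_i, a> is a linear equation in the a_j's. Collect the n equations into a matrix system V a = ℓ, where row i of V is v_i (expressed in the standard basis). Since V is invertible (lower-triangular with 1s on the diagonal, up to permutation), solve by back-substitution:
  V =
[[1, 0, 0],
 [-1, 1, 0],
 [0, 1, 1]]
  V a = (1, -5, 0)
Solving gives a = (1, -4, 4).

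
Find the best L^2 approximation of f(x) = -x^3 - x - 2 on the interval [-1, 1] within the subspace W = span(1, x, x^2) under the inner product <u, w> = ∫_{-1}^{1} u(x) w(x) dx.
g(x) = -8*x/5 - 2

The best approximation g ∈ W is the orthogonal projection of f onto W. Writing g = a_0 + a_1 x + a_2 x^2, the coefficients solve the normal equations G · a = b where
  G_{ij} = <φ_i, φ_j> and b_i = <f, φ_i>, with φ_0 = 1, φ_1 = x, φ_2 = x^2.
G =
  [2, 0, 2/3]
  [0, 2/3, 0]
  [2/3, 0, 2/5],
b = (-4, -16/15, -4/3).
Solving gives a_0 = -2, a_1 = -8/5, a_2 = 0, so
  g(x) = -8*x/5 - 2.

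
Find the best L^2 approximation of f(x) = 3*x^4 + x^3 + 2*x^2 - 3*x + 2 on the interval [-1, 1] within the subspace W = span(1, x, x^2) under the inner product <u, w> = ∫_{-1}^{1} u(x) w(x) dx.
g(x) = 32*x^2/7 - 12*x/5 + 61/35

The best approximation g ∈ W is the orthogonal projection of f onto W. Writing g = a_0 + a_1 x + a_2 x^2, the coefficients solve the normal equations G · a = b where
  G_{ij} = <φ_i, φ_j> and b_i = <f, φ_i>, with φ_0 = 1, φ_1 = x, φ_2 = x^2.
G =
  [2, 0, 2/3]
  [0, 2/3, 0]
  [2/3, 0, 2/5],
b = (98/15, -8/5, 314/105).
Solving gives a_0 = 61/35, a_1 = -12/5, a_2 = 32/7, so
  g(x) = 32*x^2/7 - 12*x/5 + 61/35.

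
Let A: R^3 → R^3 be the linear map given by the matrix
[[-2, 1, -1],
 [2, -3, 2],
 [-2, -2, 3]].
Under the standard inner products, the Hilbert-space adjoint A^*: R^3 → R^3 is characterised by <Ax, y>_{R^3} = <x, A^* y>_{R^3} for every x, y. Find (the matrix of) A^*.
A^* = A^T =
[[-2, 2, -2],
 [1, -3, -2],
 [-1, 2, 3]]

For real matrices with standard dot products, the defining identity <Ax, y> = <x, A^* y> gives (Ax)^T y = x^T (A^*) y, i.e. x^T A^T y = x^T (A^*) y. Since this holds for all x, y, we must have A^* = A^T. Therefore
A^* =
[[-2, 2, -2],
 [1, -3, -2],
 [-1, 2, 3]].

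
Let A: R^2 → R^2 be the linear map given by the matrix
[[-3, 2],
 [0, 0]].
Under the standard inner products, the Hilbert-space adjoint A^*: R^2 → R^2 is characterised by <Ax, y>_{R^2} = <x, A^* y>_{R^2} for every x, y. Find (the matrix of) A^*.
A^* = A^T =
[[-3, 0],
 [2, 0]]

For real matrices with standard dot products, the defining identity <Ax, y> = <x, A^* y> gives (Ax)^T y = x^T (A^*) y, i.e. x^T A^T y = x^T (A^*) y. Since this holds for all x, y, we must have A^* = A^T. Therefore
A^* =
[[-3, 0],
 [2, 0]].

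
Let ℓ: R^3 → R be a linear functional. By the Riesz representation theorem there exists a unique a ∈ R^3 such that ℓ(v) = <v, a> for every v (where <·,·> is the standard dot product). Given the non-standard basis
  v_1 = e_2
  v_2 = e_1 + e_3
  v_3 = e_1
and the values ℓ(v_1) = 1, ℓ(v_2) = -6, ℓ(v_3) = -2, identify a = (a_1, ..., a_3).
a = (-2, 1, -4)

Write a = (a_1, ..., a_3) in the standard basis. For each basis vector v_i, ℓ(v_i) = <v_i, a> is a linear equation in the a_j's. Collect the n equations into a matrix system V a = ℓ, where row i of V is v_i (expressed in the standard basis). Since V is invertible (lower-triangular with 1s on the diagonal, up to permutation), solve by back-substitution:
  V =
[[0, 1, 0],
 [1, 0, 1],
 [1, 0, 0]]
  V a = (1, -6, -2)
Solving gives a = (-2, 1, -4).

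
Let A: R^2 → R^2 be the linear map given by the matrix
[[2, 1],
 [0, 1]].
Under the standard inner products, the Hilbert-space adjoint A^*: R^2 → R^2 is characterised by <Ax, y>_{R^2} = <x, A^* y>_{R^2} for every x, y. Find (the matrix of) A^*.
A^* = A^T =
[[2, 0],
 [1, 1]]

For real matrices with standard dot products, the defining identity <Ax, y> = <x, A^* y> gives (Ax)^T y = x^T (A^*) y, i.e. x^T A^T y = x^T (A^*) y. Since this holds for all x, y, we must have A^* = A^T. Therefore
A^* =
[[2, 0],
 [1, 1]].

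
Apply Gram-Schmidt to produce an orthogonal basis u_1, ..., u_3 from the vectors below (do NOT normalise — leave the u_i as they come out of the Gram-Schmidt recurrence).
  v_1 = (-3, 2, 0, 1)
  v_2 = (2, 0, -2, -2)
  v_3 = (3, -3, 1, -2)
Orthogonal basis:
  u_1 = (-3, 2, 0, 1)
  u_2 = (2/7, 8/7, -2, -10/7)
  u_3 = (-15/26, -4/13, 7/13, -29/26)

Apply the Gram-Schmidt recurrence
  u_1 = v_1
  u_i = v_i − Σ_{j<i} ((v_i · u_j) / (u_j · u_j)) · u_j.

Step by step this gives:
  u_1 = (-3, 2, 0, 1)
  u_2 = (2/7, 8/7, -2, -10/7)
  u_3 = (-15/26, -4/13, 7/13, -29/26)

Orthogonality check:
  u_2 · u_1 = 0 (should be 0)
  u_3 · u_1 = 0 (should be 0)
  u_3 · u_2 = 0 (should be 0)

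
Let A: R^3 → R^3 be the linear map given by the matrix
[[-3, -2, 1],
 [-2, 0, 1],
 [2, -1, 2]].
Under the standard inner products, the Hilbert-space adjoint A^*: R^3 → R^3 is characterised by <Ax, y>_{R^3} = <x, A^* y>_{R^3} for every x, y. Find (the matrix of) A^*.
A^* = A^T =
[[-3, -2, 2],
 [-2, 0, -1],
 [1, 1, 2]]

For real matrices with standard dot products, the defining identity <Ax, y> = <x, A^* y> gives (Ax)^T y = x^T (A^*) y, i.e. x^T A^T y = x^T (A^*) y. Since this holds for all x, y, we must have A^* = A^T. Therefore
A^* =
[[-3, -2, 2],
 [-2, 0, -1],
 [1, 1, 2]].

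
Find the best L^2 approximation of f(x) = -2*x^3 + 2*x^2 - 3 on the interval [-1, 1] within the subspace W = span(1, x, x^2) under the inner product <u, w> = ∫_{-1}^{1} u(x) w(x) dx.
g(x) = 2*x^2 - 6*x/5 - 3

The best approximation g ∈ W is the orthogonal projection of f onto W. Writing g = a_0 + a_1 x + a_2 x^2, the coefficients solve the normal equations G · a = b where
  G_{ij} = <φ_i, φ_j> and b_i = <f, φ_i>, with φ_0 = 1, φ_1 = x, φ_2 = x^2.
G =
  [2, 0, 2/3]
  [0, 2/3, 0]
  [2/3, 0, 2/5],
b = (-14/3, -4/5, -6/5).
Solving gives a_0 = -3, a_1 = -6/5, a_2 = 2, so
  g(x) = 2*x^2 - 6*x/5 - 3.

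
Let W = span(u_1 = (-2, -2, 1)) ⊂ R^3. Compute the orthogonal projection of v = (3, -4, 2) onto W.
proj_W(v) = (-8/9, -8/9, 4/9)

Set up U = [u_1 | ... | u_1] ∈ R^(3×1). The projector onto W = col(U) is P = U (U^T U)^(-1) U^T.
Compute U^T U =
  [9],
and U^T v = (4).
Solve U^T U · c = U^T v for the coefficients: c = (4/9). The projection is proj_W(v) = U c.
Check: (v - proj_W(v)) · u_1 = 0  (should be 0).
Result: proj_W(v) = (-8/9, -8/9, 4/9).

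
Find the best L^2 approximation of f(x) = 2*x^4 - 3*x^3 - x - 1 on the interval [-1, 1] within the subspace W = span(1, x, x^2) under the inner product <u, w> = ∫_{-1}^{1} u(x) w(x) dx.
g(x) = 12*x^2/7 - 14*x/5 - 41/35

The best approximation g ∈ W is the orthogonal projection of f onto W. Writing g = a_0 + a_1 x + a_2 x^2, the coefficients solve the normal equations G · a = b where
  G_{ij} = <φ_i, φ_j> and b_i = <f, φ_i>, with φ_0 = 1, φ_1 = x, φ_2 = x^2.
G =
  [2, 0, 2/3]
  [0, 2/3, 0]
  [2/3, 0, 2/5],
b = (-6/5, -28/15, -2/21).
Solving gives a_0 = -41/35, a_1 = -14/5, a_2 = 12/7, so
  g(x) = 12*x^2/7 - 14*x/5 - 41/35.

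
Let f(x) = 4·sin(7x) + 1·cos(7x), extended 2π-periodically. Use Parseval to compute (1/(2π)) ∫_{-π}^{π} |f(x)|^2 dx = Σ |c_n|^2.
Σ |c_n|^2 = 17/2

Expand |f|^2 and use orthogonality of {sin(nx), cos(mx)} on [-π, π]:
  ∫_{-π}^{π} sin(nx)^2 dx = π, ∫ cos(mx)^2 dx = π, and cross terms integrate to 0.
So ∫_{-π}^{π} f(x)^2 dx = 4^2 · π + 1^2 · π = (16 + 1)π.
Divide by 2π: (16 + 1)/2 = 17/2.
By Parseval, this equals Σ |c_n|^2.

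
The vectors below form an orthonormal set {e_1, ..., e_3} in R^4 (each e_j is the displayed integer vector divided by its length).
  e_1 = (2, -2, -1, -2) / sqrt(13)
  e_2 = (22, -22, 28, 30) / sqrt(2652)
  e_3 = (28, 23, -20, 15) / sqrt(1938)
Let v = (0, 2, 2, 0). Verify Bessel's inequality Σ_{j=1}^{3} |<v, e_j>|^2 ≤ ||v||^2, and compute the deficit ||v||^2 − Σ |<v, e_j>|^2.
Σ |<v, e_j>|^2 = 54/19; ||v||^2 = 8; deficit = 98/19

Write each e_j = u_j / sqrt(<u_j, u_j>) where u_j is the displayed integer vector. Then <v, e_j> = <v, u_j> / sqrt(<u_j, u_j>), so |<v, e_j>|^2 = <v, u_j>^2 / <u_j, u_j>.
Coefficients: <v, e_1> = -6/sqrt(13), <v, e_2> = 12/sqrt(2652), <v, e_3> = 6/sqrt(1938).
Square and sum: Σ |<v, e_j>|^2 = 54/19.
Compute ||v||^2 = v·v = 8.
Deficit = 8 − 54/19 = 98/19 ≥ 0, confirming Bessel's inequality. (The deficit equals ||v − Σ <v,e_j> e_j||^2, the squared distance from v to span{e_j}.)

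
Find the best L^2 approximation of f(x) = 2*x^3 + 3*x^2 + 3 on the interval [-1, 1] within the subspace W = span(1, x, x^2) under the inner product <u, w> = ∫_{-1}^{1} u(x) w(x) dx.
g(x) = 3*x^2 + 6*x/5 + 3

The best approximation g ∈ W is the orthogonal projection of f onto W. Writing g = a_0 + a_1 x + a_2 x^2, the coefficients solve the normal equations G · a = b where
  G_{ij} = <φ_i, φ_j> and b_i = <f, φ_i>, with φ_0 = 1, φ_1 = x, φ_2 = x^2.
G =
  [2, 0, 2/3]
  [0, 2/3, 0]
  [2/3, 0, 2/5],
b = (8, 4/5, 16/5).
Solving gives a_0 = 3, a_1 = 6/5, a_2 = 3, so
  g(x) = 3*x^2 + 6*x/5 + 3.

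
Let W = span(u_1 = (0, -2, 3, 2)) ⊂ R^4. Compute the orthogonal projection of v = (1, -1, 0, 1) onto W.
proj_W(v) = (0, -8/17, 12/17, 8/17)

Set up U = [u_1 | ... | u_1] ∈ R^(4×1). The projector onto W = col(U) is P = U (U^T U)^(-1) U^T.
Compute U^T U =
  [17],
and U^T v = (4).
Solve U^T U · c = U^T v for the coefficients: c = (4/17). The projection is proj_W(v) = U c.
Check: (v - proj_W(v)) · u_1 = 0  (should be 0).
Result: proj_W(v) = (0, -8/17, 12/17, 8/17).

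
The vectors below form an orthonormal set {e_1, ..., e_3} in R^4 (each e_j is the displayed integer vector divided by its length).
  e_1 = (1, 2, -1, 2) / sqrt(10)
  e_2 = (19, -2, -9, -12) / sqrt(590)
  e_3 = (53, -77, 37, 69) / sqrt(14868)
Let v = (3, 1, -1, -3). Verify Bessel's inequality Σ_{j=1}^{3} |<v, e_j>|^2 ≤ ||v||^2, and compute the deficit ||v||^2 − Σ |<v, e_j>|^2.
Σ |<v, e_j>|^2 = 131/7; ||v||^2 = 20; deficit = 9/7

Write each e_j = u_j / sqrt(<u_j, u_j>) where u_j is the displayed integer vector. Then <v, e_j> = <v, u_j> / sqrt(<u_j, u_j>), so |<v, e_j>|^2 = <v, u_j>^2 / <u_j, u_j>.
Coefficients: <v, e_1> = 0/sqrt(10), <v, e_2> = 100/sqrt(590), <v, e_3> = -162/sqrt(14868).
Square and sum: Σ |<v, e_j>|^2 = 131/7.
Compute ||v||^2 = v·v = 20.
Deficit = 20 − 131/7 = 9/7 ≥ 0, confirming Bessel's inequality. (The deficit equals ||v − Σ <v,e_j> e_j||^2, the squared distance from v to span{e_j}.)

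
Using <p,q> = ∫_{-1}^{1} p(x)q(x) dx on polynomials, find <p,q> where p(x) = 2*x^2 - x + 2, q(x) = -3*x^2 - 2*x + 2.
<p,q> = 28/5

Expand the product: p(x)·q(x) = -6*x^4 - x^3 - 6*x + 4.
∫_{-1}^{1} of each monomial x^k gives [2/(k+1) if k even, 0 if k odd]. Integrating term-by-term (or equivalently evaluating the antiderivative F(x) = -6*x^5/5 - x^4/4 - 3*x^2 + 4*x at the endpoints):
  F(1) − F(−1) = -9/20 − (-121/20) = 28/5.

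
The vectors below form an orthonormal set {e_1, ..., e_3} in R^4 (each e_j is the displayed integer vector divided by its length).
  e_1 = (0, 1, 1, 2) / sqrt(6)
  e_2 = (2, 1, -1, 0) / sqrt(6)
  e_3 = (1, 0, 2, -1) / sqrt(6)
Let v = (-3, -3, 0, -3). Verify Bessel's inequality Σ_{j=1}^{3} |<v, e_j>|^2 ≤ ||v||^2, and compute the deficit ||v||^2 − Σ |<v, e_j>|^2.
Σ |<v, e_j>|^2 = 27; ||v||^2 = 27; deficit = 0

Write each e_j = u_j / sqrt(<u_j, u_j>) where u_j is the displayed integer vector. Then <v, e_j> = <v, u_j> / sqrt(<u_j, u_j>), so |<v, e_j>|^2 = <v, u_j>^2 / <u_j, u_j>.
Coefficients: <v, e_1> = -9/sqrt(6), <v, e_2> = -9/sqrt(6), <v, e_3> = 0/sqrt(6).
Square and sum: Σ |<v, e_j>|^2 = 27.
Compute ||v||^2 = v·v = 27.
Deficit = 27 − 27 = 0 ≥ 0, confirming Bessel's inequality. (The deficit equals ||v − Σ <v,e_j> e_j||^2, the squared distance from v to span{e_j}.)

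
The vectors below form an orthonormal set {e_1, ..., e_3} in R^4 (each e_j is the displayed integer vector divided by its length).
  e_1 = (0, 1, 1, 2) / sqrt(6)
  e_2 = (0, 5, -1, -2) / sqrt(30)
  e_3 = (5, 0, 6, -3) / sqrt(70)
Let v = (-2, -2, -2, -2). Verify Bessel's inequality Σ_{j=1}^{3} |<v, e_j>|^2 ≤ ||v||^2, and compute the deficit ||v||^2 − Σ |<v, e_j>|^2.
Σ |<v, e_j>|^2 = 104/7; ||v||^2 = 16; deficit = 8/7

Write each e_j = u_j / sqrt(<u_j, u_j>) where u_j is the displayed integer vector. Then <v, e_j> = <v, u_j> / sqrt(<u_j, u_j>), so |<v, e_j>|^2 = <v, u_j>^2 / <u_j, u_j>.
Coefficients: <v, e_1> = -8/sqrt(6), <v, e_2> = -4/sqrt(30), <v, e_3> = -16/sqrt(70).
Square and sum: Σ |<v, e_j>|^2 = 104/7.
Compute ||v||^2 = v·v = 16.
Deficit = 16 − 104/7 = 8/7 ≥ 0, confirming Bessel's inequality. (The deficit equals ||v − Σ <v,e_j> e_j||^2, the squared distance from v to span{e_j}.)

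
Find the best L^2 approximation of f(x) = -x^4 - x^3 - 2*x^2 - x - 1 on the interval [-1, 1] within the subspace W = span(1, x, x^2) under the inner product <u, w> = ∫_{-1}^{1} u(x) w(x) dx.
g(x) = -20*x^2/7 - 8*x/5 - 32/35

The best approximation g ∈ W is the orthogonal projection of f onto W. Writing g = a_0 + a_1 x + a_2 x^2, the coefficients solve the normal equations G · a = b where
  G_{ij} = <φ_i, φ_j> and b_i = <f, φ_i>, with φ_0 = 1, φ_1 = x, φ_2 = x^2.
G =
  [2, 0, 2/3]
  [0, 2/3, 0]
  [2/3, 0, 2/5],
b = (-56/15, -16/15, -184/105).
Solving gives a_0 = -32/35, a_1 = -8/5, a_2 = -20/7, so
  g(x) = -20*x^2/7 - 8*x/5 - 32/35.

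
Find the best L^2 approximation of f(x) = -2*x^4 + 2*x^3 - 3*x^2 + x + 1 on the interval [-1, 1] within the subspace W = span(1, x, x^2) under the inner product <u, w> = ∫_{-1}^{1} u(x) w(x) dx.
g(x) = -33*x^2/7 + 11*x/5 + 41/35

The best approximation g ∈ W is the orthogonal projection of f onto W. Writing g = a_0 + a_1 x + a_2 x^2, the coefficients solve the normal equations G · a = b where
  G_{ij} = <φ_i, φ_j> and b_i = <f, φ_i>, with φ_0 = 1, φ_1 = x, φ_2 = x^2.
G =
  [2, 0, 2/3]
  [0, 2/3, 0]
  [2/3, 0, 2/5],
b = (-4/5, 22/15, -116/105).
Solving gives a_0 = 41/35, a_1 = 11/5, a_2 = -33/7, so
  g(x) = -33*x^2/7 + 11*x/5 + 41/35.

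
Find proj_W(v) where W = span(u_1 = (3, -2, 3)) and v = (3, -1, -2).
proj_W(v) = (15/22, -5/11, 15/22)

Set up U = [u_1 | ... | u_1] ∈ R^(3×1). The projector onto W = col(U) is P = U (U^T U)^(-1) U^T.
Compute U^T U =
  [22],
and U^T v = (5).
Solve U^T U · c = U^T v for the coefficients: c = (5/22). The projection is proj_W(v) = U c.
Check: (v - proj_W(v)) · u_1 = 0  (should be 0).
Result: proj_W(v) = (15/22, -5/11, 15/22).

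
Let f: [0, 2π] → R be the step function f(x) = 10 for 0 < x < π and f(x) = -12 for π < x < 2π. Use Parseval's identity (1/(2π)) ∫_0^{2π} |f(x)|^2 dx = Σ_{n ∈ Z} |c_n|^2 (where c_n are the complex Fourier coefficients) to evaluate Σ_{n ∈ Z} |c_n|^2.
Σ |c_n|^2 = 122

Parseval equates the L^2 energy of f (normalised by 1/(2π)) with the ℓ^2 sum of its Fourier coefficients: (1/(2π)) ∫_0^{2π} |f|^2 = Σ |c_n|^2.
Compute the left side: (1/(2π)) [∫_0^π 10^2 dx + ∫_π^{2π} (-12)^2 dx] = (1/(2π)) · (100π + 144π) = (100 + 144)/2 = 122.
So Σ_{n ∈ Z} |c_n|^2 = 122.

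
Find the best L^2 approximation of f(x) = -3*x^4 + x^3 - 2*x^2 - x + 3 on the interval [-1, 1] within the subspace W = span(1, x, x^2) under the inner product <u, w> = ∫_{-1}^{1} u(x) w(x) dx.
g(x) = -32*x^2/7 - 2*x/5 + 114/35

The best approximation g ∈ W is the orthogonal projection of f onto W. Writing g = a_0 + a_1 x + a_2 x^2, the coefficients solve the normal equations G · a = b where
  G_{ij} = <φ_i, φ_j> and b_i = <f, φ_i>, with φ_0 = 1, φ_1 = x, φ_2 = x^2.
G =
  [2, 0, 2/3]
  [0, 2/3, 0]
  [2/3, 0, 2/5],
b = (52/15, -4/15, 12/35).
Solving gives a_0 = 114/35, a_1 = -2/5, a_2 = -32/7, so
  g(x) = -32*x^2/7 - 2*x/5 + 114/35.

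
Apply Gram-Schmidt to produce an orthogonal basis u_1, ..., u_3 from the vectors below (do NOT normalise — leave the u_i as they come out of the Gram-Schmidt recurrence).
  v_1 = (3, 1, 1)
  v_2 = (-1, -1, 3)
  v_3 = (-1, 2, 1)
Orthogonal basis:
  u_1 = (3, 1, 1)
  u_2 = (-8/11, -10/11, 34/11)
  u_3 = (-13/15, 13/6, 13/30)

Apply the Gram-Schmidt recurrence
  u_1 = v_1
  u_i = v_i − Σ_{j<i} ((v_i · u_j) / (u_j · u_j)) · u_j.

Step by step this gives:
  u_1 = (3, 1, 1)
  u_2 = (-8/11, -10/11, 34/11)
  u_3 = (-13/15, 13/6, 13/30)

Orthogonality check:
  u_2 · u_1 = 0 (should be 0)
  u_3 · u_1 = 0 (should be 0)
  u_3 · u_2 = 0 (should be 0)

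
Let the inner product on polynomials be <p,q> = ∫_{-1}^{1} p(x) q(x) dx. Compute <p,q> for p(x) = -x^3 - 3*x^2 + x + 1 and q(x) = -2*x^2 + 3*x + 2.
<p,q> = 28/15

Expand the product: p(x)·q(x) = 2*x^5 + 3*x^4 - 13*x^3 - 5*x^2 + 5*x + 2.
∫_{-1}^{1} of each monomial x^k gives [2/(k+1) if k even, 0 if k odd]. Integrating term-by-term (or equivalently evaluating the antiderivative F(x) = x^6/3 + 3*x^5/5 - 13*x^4/4 - 5*x^3/3 + 5*x^2/2 + 2*x at the endpoints):
  F(1) − F(−1) = 31/60 − (-27/20) = 28/15.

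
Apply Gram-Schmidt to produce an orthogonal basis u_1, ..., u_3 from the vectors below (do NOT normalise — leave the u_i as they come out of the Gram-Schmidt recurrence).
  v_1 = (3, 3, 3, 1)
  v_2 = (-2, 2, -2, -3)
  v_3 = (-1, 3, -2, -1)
Orthogonal basis:
  u_1 = (3, 3, 3, 1)
  u_2 = (-29/28, 83/28, -29/28, -75/28)
  u_3 = (-9/169, 119/169, -178/169, 204/169)

Apply the Gram-Schmidt recurrence
  u_1 = v_1
  u_i = v_i − Σ_{j<i} ((v_i · u_j) / (u_j · u_j)) · u_j.

Step by step this gives:
  u_1 = (3, 3, 3, 1)
  u_2 = (-29/28, 83/28, -29/28, -75/28)
  u_3 = (-9/169, 119/169, -178/169, 204/169)

Orthogonality check:
  u_2 · u_1 = 0 (should be 0)
  u_3 · u_1 = 0 (should be 0)
  u_3 · u_2 = 0 (should be 0)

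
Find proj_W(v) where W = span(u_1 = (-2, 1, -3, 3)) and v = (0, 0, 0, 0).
proj_W(v) = (0, 0, 0, 0)

Set up U = [u_1 | ... | u_1] ∈ R^(4×1). The projector onto W = col(U) is P = U (U^T U)^(-1) U^T.
Compute U^T U =
  [23],
and U^T v = (0).
Solve U^T U · c = U^T v for the coefficients: c = (0). The projection is proj_W(v) = U c.
Check: (v - proj_W(v)) · u_1 = 0  (should be 0).
Result: proj_W(v) = (0, 0, 0, 0).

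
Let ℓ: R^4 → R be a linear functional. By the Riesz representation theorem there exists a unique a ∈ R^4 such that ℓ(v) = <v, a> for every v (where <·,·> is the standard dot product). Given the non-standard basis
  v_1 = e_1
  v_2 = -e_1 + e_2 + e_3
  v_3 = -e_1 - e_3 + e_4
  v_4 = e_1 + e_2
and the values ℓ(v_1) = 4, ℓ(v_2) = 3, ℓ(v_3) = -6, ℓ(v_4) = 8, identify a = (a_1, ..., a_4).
a = (4, 4, 3, 1)

Write a = (a_1, ..., a_4) in the standard basis. For each basis vector v_i, ℓ(v_i) = <v_i, a> is a linear equation in the a_j's. Collect the n equations into a matrix system V a = ℓ, where row i of V is v_i (expressed in the standard basis). Since V is invertible (lower-triangular with 1s on the diagonal, up to permutation), solve by back-substitution:
  V =
[[1, 0, 0, 0],
 [-1, 1, 1, 0],
 [-1, 0, -1, 1],
 [1, 1, 0, 0]]
  V a = (4, 3, -6, 8)
Solving gives a = (4, 4, 3, 1).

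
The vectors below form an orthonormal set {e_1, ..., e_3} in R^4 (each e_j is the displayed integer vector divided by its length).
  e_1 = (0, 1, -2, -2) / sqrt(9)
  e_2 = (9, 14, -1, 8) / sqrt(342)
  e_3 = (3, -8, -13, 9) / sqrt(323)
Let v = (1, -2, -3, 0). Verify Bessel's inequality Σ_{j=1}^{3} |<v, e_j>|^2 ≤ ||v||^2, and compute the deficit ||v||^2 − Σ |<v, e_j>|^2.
Σ |<v, e_j>|^2 = 220/17; ||v||^2 = 14; deficit = 18/17

Write each e_j = u_j / sqrt(<u_j, u_j>) where u_j is the displayed integer vector. Then <v, e_j> = <v, u_j> / sqrt(<u_j, u_j>), so |<v, e_j>|^2 = <v, u_j>^2 / <u_j, u_j>.
Coefficients: <v, e_1> = 4/sqrt(9), <v, e_2> = -16/sqrt(342), <v, e_3> = 58/sqrt(323).
Square and sum: Σ |<v, e_j>|^2 = 220/17.
Compute ||v||^2 = v·v = 14.
Deficit = 14 − 220/17 = 18/17 ≥ 0, confirming Bessel's inequality. (The deficit equals ||v − Σ <v,e_j> e_j||^2, the squared distance from v to span{e_j}.)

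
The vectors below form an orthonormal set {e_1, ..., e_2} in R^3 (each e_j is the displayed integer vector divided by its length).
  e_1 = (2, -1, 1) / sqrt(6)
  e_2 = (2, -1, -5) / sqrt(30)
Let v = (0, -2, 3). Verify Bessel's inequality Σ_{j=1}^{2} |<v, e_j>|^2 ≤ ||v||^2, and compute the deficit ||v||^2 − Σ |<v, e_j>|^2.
Σ |<v, e_j>|^2 = 49/5; ||v||^2 = 13; deficit = 16/5

Write each e_j = u_j / sqrt(<u_j, u_j>) where u_j is the displayed integer vector. Then <v, e_j> = <v, u_j> / sqrt(<u_j, u_j>), so |<v, e_j>|^2 = <v, u_j>^2 / <u_j, u_j>.
Coefficients: <v, e_1> = 5/sqrt(6), <v, e_2> = -13/sqrt(30).
Square and sum: Σ |<v, e_j>|^2 = 49/5.
Compute ||v||^2 = v·v = 13.
Deficit = 13 − 49/5 = 16/5 ≥ 0, confirming Bessel's inequality. (The deficit equals ||v − Σ <v,e_j> e_j||^2, the squared distance from v to span{e_j}.)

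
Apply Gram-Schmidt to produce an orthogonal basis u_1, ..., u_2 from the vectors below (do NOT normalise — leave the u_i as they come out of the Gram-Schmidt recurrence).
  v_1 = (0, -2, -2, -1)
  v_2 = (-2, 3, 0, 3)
Orthogonal basis:
  u_1 = (0, -2, -2, -1)
  u_2 = (-2, 1, -2, 2)

Apply the Gram-Schmidt recurrence
  u_1 = v_1
  u_i = v_i − Σ_{j<i} ((v_i · u_j) / (u_j · u_j)) · u_j.

Step by step this gives:
  u_1 = (0, -2, -2, -1)
  u_2 = (-2, 1, -2, 2)

Orthogonality check:
  u_2 · u_1 = 0 (should be 0)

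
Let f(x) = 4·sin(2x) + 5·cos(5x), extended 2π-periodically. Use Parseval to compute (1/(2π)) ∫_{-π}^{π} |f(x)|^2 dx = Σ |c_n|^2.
Σ |c_n|^2 = 41/2

Expand |f|^2 and use orthogonality of {sin(nx), cos(mx)} on [-π, π]:
  ∫_{-π}^{π} sin(nx)^2 dx = π, ∫ cos(mx)^2 dx = π, and cross terms integrate to 0.
So ∫_{-π}^{π} f(x)^2 dx = 4^2 · π + 5^2 · π = (16 + 25)π.
Divide by 2π: (16 + 25)/2 = 41/2.
By Parseval, this equals Σ |c_n|^2.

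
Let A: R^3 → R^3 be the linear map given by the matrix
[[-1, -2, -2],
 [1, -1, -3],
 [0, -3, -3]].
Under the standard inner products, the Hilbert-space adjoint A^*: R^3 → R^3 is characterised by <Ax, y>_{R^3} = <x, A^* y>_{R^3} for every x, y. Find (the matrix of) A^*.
A^* = A^T =
[[-1, 1, 0],
 [-2, -1, -3],
 [-2, -3, -3]]

For real matrices with standard dot products, the defining identity <Ax, y> = <x, A^* y> gives (Ax)^T y = x^T (A^*) y, i.e. x^T A^T y = x^T (A^*) y. Since this holds for all x, y, we must have A^* = A^T. Therefore
A^* =
[[-1, 1, 0],
 [-2, -1, -3],
 [-2, -3, -3]].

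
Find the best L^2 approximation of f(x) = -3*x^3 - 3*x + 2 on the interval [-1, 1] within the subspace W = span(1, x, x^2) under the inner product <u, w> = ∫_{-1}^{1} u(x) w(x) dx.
g(x) = 2 - 24*x/5

The best approximation g ∈ W is the orthogonal projection of f onto W. Writing g = a_0 + a_1 x + a_2 x^2, the coefficients solve the normal equations G · a = b where
  G_{ij} = <φ_i, φ_j> and b_i = <f, φ_i>, with φ_0 = 1, φ_1 = x, φ_2 = x^2.
G =
  [2, 0, 2/3]
  [0, 2/3, 0]
  [2/3, 0, 2/5],
b = (4, -16/5, 4/3).
Solving gives a_0 = 2, a_1 = -24/5, a_2 = 0, so
  g(x) = 2 - 24*x/5.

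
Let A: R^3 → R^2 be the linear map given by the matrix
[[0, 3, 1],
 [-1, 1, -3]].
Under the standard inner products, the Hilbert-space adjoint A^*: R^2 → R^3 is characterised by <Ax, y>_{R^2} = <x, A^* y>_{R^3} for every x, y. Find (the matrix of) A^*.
A^* = A^T =
[[0, -1],
 [3, 1],
 [1, -3]]

For real matrices with standard dot products, the defining identity <Ax, y> = <x, A^* y> gives (Ax)^T y = x^T (A^*) y, i.e. x^T A^T y = x^T (A^*) y. Since this holds for all x, y, we must have A^* = A^T. Therefore
A^* =
[[0, -1],
 [3, 1],
 [1, -3]].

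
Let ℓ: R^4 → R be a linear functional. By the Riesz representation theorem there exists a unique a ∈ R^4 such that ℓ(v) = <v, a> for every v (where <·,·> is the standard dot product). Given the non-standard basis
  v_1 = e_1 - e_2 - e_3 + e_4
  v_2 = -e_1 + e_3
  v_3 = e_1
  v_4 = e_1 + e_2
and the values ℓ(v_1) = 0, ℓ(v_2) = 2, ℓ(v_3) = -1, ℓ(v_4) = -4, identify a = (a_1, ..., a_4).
a = (-1, -3, 1, -1)

Write a = (a_1, ..., a_4) in the standard basis. For each basis vector v_i, ℓ(v_i) = <v_i, a> is a linear equation in the a_j's. Collect the n equations into a matrix system V a = ℓ, where row i of V is v_i (expressed in the standard basis). Since V is invertible (lower-triangular with 1s on the diagonal, up to permutation), solve by back-substitution:
  V =
[[1, -1, -1, 1],
 [-1, 0, 1, 0],
 [1, 0, 0, 0],
 [1, 1, 0, 0]]
  V a = (0, 2, -1, -4)
Solving gives a = (-1, -3, 1, -1).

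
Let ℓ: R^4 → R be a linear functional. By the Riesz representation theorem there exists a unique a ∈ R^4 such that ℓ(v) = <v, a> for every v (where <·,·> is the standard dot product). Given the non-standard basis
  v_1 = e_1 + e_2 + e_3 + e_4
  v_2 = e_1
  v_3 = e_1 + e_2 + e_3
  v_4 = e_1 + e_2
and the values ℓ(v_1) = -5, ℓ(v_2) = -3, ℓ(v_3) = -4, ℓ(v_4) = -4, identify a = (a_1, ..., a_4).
a = (-3, -1, 0, -1)

Write a = (a_1, ..., a_4) in the standard basis. For each basis vector v_i, ℓ(v_i) = <v_i, a> is a linear equation in the a_j's. Collect the n equations into a matrix system V a = ℓ, where row i of V is v_i (expressed in the standard basis). Since V is invertible (lower-triangular with 1s on the diagonal, up to permutation), solve by back-substitution:
  V =
[[1, 1, 1, 1],
 [1, 0, 0, 0],
 [1, 1, 1, 0],
 [1, 1, 0, 0]]
  V a = (-5, -3, -4, -4)
Solving gives a = (-3, -1, 0, -1).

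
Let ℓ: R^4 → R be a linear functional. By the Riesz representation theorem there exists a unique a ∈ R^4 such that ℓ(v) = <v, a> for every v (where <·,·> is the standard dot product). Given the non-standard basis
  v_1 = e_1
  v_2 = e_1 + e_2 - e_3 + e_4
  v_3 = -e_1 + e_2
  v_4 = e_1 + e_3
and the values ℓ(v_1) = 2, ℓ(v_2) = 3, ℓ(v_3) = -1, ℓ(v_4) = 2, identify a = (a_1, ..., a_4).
a = (2, 1, 0, 0)

Write a = (a_1, ..., a_4) in the standard basis. For each basis vector v_i, ℓ(v_i) = <v_i, a> is a linear equation in the a_j's. Collect the n equations into a matrix system V a = ℓ, where row i of V is v_i (expressed in the standard basis). Since V is invertible (lower-triangular with 1s on the diagonal, up to permutation), solve by back-substitution:
  V =
[[1, 0, 0, 0],
 [1, 1, -1, 1],
 [-1, 1, 0, 0],
 [1, 0, 1, 0]]
  V a = (2, 3, -1, 2)
Solving gives a = (2, 1, 0, 0).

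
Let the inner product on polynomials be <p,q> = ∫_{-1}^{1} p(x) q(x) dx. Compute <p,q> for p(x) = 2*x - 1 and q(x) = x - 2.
<p,q> = 16/3

Expand the product: p(x)·q(x) = 2*x^2 - 5*x + 2.
∫_{-1}^{1} of each monomial x^k gives [2/(k+1) if k even, 0 if k odd]. Integrating term-by-term (or equivalently evaluating the antiderivative F(x) = 2*x^3/3 - 5*x^2/2 + 2*x at the endpoints):
  F(1) − F(−1) = 1/6 − (-31/6) = 16/3.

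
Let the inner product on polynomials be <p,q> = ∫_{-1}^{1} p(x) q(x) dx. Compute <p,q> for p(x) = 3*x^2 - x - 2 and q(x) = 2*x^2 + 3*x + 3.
<p,q> = -124/15

Expand the product: p(x)·q(x) = 6*x^4 + 7*x^3 + 2*x^2 - 9*x - 6.
∫_{-1}^{1} of each monomial x^k gives [2/(k+1) if k even, 0 if k odd]. Integrating term-by-term (or equivalently evaluating the antiderivative F(x) = 6*x^5/5 + 7*x^4/4 + 2*x^3/3 - 9*x^2/2 - 6*x at the endpoints):
  F(1) − F(−1) = -413/60 − (83/60) = -124/15.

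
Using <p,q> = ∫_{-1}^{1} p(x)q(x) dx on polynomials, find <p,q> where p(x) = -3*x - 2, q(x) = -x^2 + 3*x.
<p,q> = -14/3

Expand the product: p(x)·q(x) = 3*x^3 - 7*x^2 - 6*x.
∫_{-1}^{1} of each monomial x^k gives [2/(k+1) if k even, 0 if k odd]. Integrating term-by-term (or equivalently evaluating the antiderivative F(x) = 3*x^4/4 - 7*x^3/3 - 3*x^2 at the endpoints):
  F(1) − F(−1) = -55/12 − (1/12) = -14/3.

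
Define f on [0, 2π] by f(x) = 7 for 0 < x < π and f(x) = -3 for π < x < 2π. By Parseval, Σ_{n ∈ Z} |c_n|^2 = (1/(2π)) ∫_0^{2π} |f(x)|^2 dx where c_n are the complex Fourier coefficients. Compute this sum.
Σ |c_n|^2 = 29

Parseval equates the L^2 energy of f (normalised by 1/(2π)) with the ℓ^2 sum of its Fourier coefficients: (1/(2π)) ∫_0^{2π} |f|^2 = Σ |c_n|^2.
Compute the left side: (1/(2π)) [∫_0^π 7^2 dx + ∫_π^{2π} (-3)^2 dx] = (1/(2π)) · (49π + 9π) = (49 + 9)/2 = 29.
So Σ_{n ∈ Z} |c_n|^2 = 29.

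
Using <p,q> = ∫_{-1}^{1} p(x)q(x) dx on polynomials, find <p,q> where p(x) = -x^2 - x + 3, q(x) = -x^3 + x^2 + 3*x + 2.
<p,q> = 32/3

Expand the product: p(x)·q(x) = x^5 - 7*x^3 - 2*x^2 + 7*x + 6.
∫_{-1}^{1} of each monomial x^k gives [2/(k+1) if k even, 0 if k odd]. Integrating term-by-term (or equivalently evaluating the antiderivative F(x) = x^6/6 - 7*x^4/4 - 2*x^3/3 + 7*x^2/2 + 6*x at the endpoints):
  F(1) − F(−1) = 29/4 − (-41/12) = 32/3.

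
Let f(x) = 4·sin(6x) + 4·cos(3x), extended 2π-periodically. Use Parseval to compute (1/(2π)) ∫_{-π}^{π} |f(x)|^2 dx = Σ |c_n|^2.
Σ |c_n|^2 = 16

Expand |f|^2 and use orthogonality of {sin(nx), cos(mx)} on [-π, π]:
  ∫_{-π}^{π} sin(nx)^2 dx = π, ∫ cos(mx)^2 dx = π, and cross terms integrate to 0.
So ∫_{-π}^{π} f(x)^2 dx = 4^2 · π + 4^2 · π = (16 + 16)π.
Divide by 2π: (16 + 16)/2 = 16.
By Parseval, this equals Σ |c_n|^2.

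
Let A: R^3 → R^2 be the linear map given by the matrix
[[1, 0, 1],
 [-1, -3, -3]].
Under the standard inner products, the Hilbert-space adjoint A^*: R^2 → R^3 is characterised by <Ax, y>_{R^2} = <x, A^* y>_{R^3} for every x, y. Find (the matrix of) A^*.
A^* = A^T =
[[1, -1],
 [0, -3],
 [1, -3]]

For real matrices with standard dot products, the defining identity <Ax, y> = <x, A^* y> gives (Ax)^T y = x^T (A^*) y, i.e. x^T A^T y = x^T (A^*) y. Since this holds for all x, y, we must have A^* = A^T. Therefore
A^* =
[[1, -1],
 [0, -3],
 [1, -3]].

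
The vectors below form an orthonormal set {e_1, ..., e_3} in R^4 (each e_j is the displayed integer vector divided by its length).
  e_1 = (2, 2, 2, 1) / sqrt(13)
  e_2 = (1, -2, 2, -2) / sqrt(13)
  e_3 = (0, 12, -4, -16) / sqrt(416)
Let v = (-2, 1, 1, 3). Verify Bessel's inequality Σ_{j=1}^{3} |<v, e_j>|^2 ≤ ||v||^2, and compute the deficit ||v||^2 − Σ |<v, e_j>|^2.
Σ |<v, e_j>|^2 = 123/13; ||v||^2 = 15; deficit = 72/13

Write each e_j = u_j / sqrt(<u_j, u_j>) where u_j is the displayed integer vector. Then <v, e_j> = <v, u_j> / sqrt(<u_j, u_j>), so |<v, e_j>|^2 = <v, u_j>^2 / <u_j, u_j>.
Coefficients: <v, e_1> = 3/sqrt(13), <v, e_2> = -8/sqrt(13), <v, e_3> = -40/sqrt(416).
Square and sum: Σ |<v, e_j>|^2 = 123/13.
Compute ||v||^2 = v·v = 15.
Deficit = 15 − 123/13 = 72/13 ≥ 0, confirming Bessel's inequality. (The deficit equals ||v − Σ <v,e_j> e_j||^2, the squared distance from v to span{e_j}.)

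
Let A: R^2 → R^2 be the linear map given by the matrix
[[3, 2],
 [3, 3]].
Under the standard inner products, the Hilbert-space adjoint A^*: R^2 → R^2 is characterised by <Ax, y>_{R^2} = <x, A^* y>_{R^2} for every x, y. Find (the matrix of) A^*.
A^* = A^T =
[[3, 3],
 [2, 3]]

For real matrices with standard dot products, the defining identity <Ax, y> = <x, A^* y> gives (Ax)^T y = x^T (A^*) y, i.e. x^T A^T y = x^T (A^*) y. Since this holds for all x, y, we must have A^* = A^T. Therefore
A^* =
[[3, 3],
 [2, 3]].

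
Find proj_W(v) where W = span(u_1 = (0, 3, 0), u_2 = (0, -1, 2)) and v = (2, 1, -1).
proj_W(v) = (0, 1, -1)

Set up U = [u_1 | ... | u_2] ∈ R^(3×2). The projector onto W = col(U) is P = U (U^T U)^(-1) U^T.
Compute U^T U =
  [9, -3]
  [-3, 5],
and U^T v = (3, -3).
Solve U^T U · c = U^T v for the coefficients: c = (1/6, -1/2). The projection is proj_W(v) = U c.
Check: (v - proj_W(v)) · u_1 = 0  (should be 0).
Check: (v - proj_W(v)) · u_2 = 0  (should be 0).
Result: proj_W(v) = (0, 1, -1).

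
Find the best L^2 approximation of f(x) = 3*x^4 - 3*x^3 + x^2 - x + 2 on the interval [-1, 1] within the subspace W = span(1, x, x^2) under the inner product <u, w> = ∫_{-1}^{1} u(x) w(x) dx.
g(x) = 25*x^2/7 - 14*x/5 + 61/35

The best approximation g ∈ W is the orthogonal projection of f onto W. Writing g = a_0 + a_1 x + a_2 x^2, the coefficients solve the normal equations G · a = b where
  G_{ij} = <φ_i, φ_j> and b_i = <f, φ_i>, with φ_0 = 1, φ_1 = x, φ_2 = x^2.
G =
  [2, 0, 2/3]
  [0, 2/3, 0]
  [2/3, 0, 2/5],
b = (88/15, -28/15, 272/105).
Solving gives a_0 = 61/35, a_1 = -14/5, a_2 = 25/7, so
  g(x) = 25*x^2/7 - 14*x/5 + 61/35.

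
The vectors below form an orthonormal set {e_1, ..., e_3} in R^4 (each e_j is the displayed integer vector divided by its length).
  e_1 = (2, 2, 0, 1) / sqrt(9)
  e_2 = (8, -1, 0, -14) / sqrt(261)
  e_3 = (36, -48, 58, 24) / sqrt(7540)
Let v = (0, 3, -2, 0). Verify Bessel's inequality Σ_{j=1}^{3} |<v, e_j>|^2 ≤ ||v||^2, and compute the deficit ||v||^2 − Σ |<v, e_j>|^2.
Σ |<v, e_j>|^2 = 13; ||v||^2 = 13; deficit = 0

Write each e_j = u_j / sqrt(<u_j, u_j>) where u_j is the displayed integer vector. Then <v, e_j> = <v, u_j> / sqrt(<u_j, u_j>), so |<v, e_j>|^2 = <v, u_j>^2 / <u_j, u_j>.
Coefficients: <v, e_1> = 6/sqrt(9), <v, e_2> = -3/sqrt(261), <v, e_3> = -260/sqrt(7540).
Square and sum: Σ |<v, e_j>|^2 = 13.
Compute ||v||^2 = v·v = 13.
Deficit = 13 − 13 = 0 ≥ 0, confirming Bessel's inequality. (The deficit equals ||v − Σ <v,e_j> e_j||^2, the squared distance from v to span{e_j}.)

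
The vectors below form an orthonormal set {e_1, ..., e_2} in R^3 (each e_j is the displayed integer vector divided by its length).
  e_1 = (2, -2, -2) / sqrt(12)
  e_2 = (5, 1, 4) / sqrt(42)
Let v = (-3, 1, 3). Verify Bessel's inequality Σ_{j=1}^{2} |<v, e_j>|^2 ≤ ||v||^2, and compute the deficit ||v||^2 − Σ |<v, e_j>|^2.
Σ |<v, e_j>|^2 = 115/7; ||v||^2 = 19; deficit = 18/7

Write each e_j = u_j / sqrt(<u_j, u_j>) where u_j is the displayed integer vector. Then <v, e_j> = <v, u_j> / sqrt(<u_j, u_j>), so |<v, e_j>|^2 = <v, u_j>^2 / <u_j, u_j>.
Coefficients: <v, e_1> = -14/sqrt(12), <v, e_2> = -2/sqrt(42).
Square and sum: Σ |<v, e_j>|^2 = 115/7.
Compute ||v||^2 = v·v = 19.
Deficit = 19 − 115/7 = 18/7 ≥ 0, confirming Bessel's inequality. (The deficit equals ||v − Σ <v,e_j> e_j||^2, the squared distance from v to span{e_j}.)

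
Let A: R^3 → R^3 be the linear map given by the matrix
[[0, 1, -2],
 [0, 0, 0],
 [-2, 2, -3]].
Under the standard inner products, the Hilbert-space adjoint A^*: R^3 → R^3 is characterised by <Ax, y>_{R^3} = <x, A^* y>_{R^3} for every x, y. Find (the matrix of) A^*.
A^* = A^T =
[[0, 0, -2],
 [1, 0, 2],
 [-2, 0, -3]]

For real matrices with standard dot products, the defining identity <Ax, y> = <x, A^* y> gives (Ax)^T y = x^T (A^*) y, i.e. x^T A^T y = x^T (A^*) y. Since this holds for all x, y, we must have A^* = A^T. Therefore
A^* =
[[0, 0, -2],
 [1, 0, 2],
 [-2, 0, -3]].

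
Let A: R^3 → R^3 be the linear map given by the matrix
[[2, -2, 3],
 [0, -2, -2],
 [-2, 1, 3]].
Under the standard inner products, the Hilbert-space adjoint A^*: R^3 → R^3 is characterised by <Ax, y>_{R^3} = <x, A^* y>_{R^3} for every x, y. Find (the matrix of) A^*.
A^* = A^T =
[[2, 0, -2],
 [-2, -2, 1],
 [3, -2, 3]]

For real matrices with standard dot products, the defining identity <Ax, y> = <x, A^* y> gives (Ax)^T y = x^T (A^*) y, i.e. x^T A^T y = x^T (A^*) y. Since this holds for all x, y, we must have A^* = A^T. Therefore
A^* =
[[2, 0, -2],
 [-2, -2, 1],
 [3, -2, 3]].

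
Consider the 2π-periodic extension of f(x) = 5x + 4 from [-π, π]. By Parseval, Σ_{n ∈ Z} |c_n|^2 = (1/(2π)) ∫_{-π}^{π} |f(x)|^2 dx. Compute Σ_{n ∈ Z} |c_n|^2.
Σ |c_n|^2 = 25π^2/3 + 16

Expand and integrate term by term over [-π, π]:
  ∫ (5x)^2 dx = 25·(2π^3/3); ∫ 2·5·(4)·x dx = 0 (odd integrand); ∫ 4^2 dx = 16·2π.
So (1/(2π)) ∫_{-π}^{π} (5x + 4)^2 dx = 25π^2/3 + 16 = 25π^2/3 + 16.
Parseval ⇒ Σ |c_n|^2 = 25π^2/3 + 16.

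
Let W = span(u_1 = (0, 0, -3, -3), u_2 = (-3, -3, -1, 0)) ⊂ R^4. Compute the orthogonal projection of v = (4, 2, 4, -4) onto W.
proj_W(v) = (132/37, 132/37, 22/37, -22/37)

Set up U = [u_1 | ... | u_2] ∈ R^(4×2). The projector onto W = col(U) is P = U (U^T U)^(-1) U^T.
Compute U^T U =
  [18, 3]
  [3, 19],
and U^T v = (0, -22).
Solve U^T U · c = U^T v for the coefficients: c = (22/111, -44/37). The projection is proj_W(v) = U c.
Check: (v - proj_W(v)) · u_1 = 0  (should be 0).
Check: (v - proj_W(v)) · u_2 = 0  (should be 0).
Result: proj_W(v) = (132/37, 132/37, 22/37, -22/37).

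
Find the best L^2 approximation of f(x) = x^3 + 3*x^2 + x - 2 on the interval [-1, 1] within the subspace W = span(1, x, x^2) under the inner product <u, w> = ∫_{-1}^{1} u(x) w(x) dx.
g(x) = 3*x^2 + 8*x/5 - 2

The best approximation g ∈ W is the orthogonal projection of f onto W. Writing g = a_0 + a_1 x + a_2 x^2, the coefficients solve the normal equations G · a = b where
  G_{ij} = <φ_i, φ_j> and b_i = <f, φ_i>, with φ_0 = 1, φ_1 = x, φ_2 = x^2.
G =
  [2, 0, 2/3]
  [0, 2/3, 0]
  [2/3, 0, 2/5],
b = (-2, 16/15, -2/15).
Solving gives a_0 = -2, a_1 = 8/5, a_2 = 3, so
  g(x) = 3*x^2 + 8*x/5 - 2.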